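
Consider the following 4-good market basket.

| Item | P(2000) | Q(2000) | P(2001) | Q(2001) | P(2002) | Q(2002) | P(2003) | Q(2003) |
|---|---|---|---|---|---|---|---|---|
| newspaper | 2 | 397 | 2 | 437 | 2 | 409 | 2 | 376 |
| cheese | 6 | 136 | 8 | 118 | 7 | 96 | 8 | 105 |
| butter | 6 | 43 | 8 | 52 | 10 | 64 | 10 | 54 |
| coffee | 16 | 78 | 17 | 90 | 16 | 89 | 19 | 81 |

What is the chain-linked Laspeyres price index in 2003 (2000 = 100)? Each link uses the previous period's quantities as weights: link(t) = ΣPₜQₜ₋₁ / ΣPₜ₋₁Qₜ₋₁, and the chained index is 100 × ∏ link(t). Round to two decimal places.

Link 2000→2001:
ΣP(2001)Q(2000) = 2×397 + 8×136 + 8×43 + 17×78 = 794 + 1088 + 344 + 1326 = 3552
ΣP(2000)Q(2000) = 2×397 + 6×136 + 6×43 + 16×78 = 794 + 816 + 258 + 1248 = 3116
link = 3552/3116 = 1.139923
Link 2001→2002:
ΣP(2002)Q(2001) = 2×437 + 7×118 + 10×52 + 16×90 = 874 + 826 + 520 + 1440 = 3660
ΣP(2001)Q(2001) = 2×437 + 8×118 + 8×52 + 17×90 = 874 + 944 + 416 + 1530 = 3764
link = 3660/3764 = 0.972370
Link 2002→2003:
ΣP(2003)Q(2002) = 2×409 + 8×96 + 10×64 + 19×89 = 818 + 768 + 640 + 1691 = 3917
ΣP(2002)Q(2002) = 2×409 + 7×96 + 10×64 + 16×89 = 818 + 672 + 640 + 1424 = 3554
link = 3917/3554 = 1.102138
Chained index = 100 × 1.139923 × 0.972370 × 1.102138 = 122.1640

122.16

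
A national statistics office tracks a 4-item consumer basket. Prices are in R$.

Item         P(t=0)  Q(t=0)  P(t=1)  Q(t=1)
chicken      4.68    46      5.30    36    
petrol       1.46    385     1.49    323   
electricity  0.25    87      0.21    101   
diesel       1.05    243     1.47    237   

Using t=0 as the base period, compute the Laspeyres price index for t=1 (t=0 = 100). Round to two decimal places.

Laspeyres price index uses base-period quantities as weights.
ΣP(t=1)·Q(t=0) = 5.30×46 + 1.49×385 + 0.21×87 + 1.47×243 = 243.8 + 573.65 + 18.27 + 357.21 = 1192.93
ΣP(t=0)·Q(t=0) = 4.68×46 + 1.46×385 + 0.25×87 + 1.05×243 = 215.28 + 562.1 + 21.75 + 255.15 = 1054.28
Index = 1192.93 / 1054.28 × 100 = 113.1512

113.15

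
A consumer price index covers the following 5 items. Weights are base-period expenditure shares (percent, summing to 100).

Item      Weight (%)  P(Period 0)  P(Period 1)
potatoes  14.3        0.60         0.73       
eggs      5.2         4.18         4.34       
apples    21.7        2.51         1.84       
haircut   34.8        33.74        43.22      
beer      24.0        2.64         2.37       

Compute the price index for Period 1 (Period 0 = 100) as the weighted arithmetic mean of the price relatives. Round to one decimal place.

potatoes: 14.3 × (0.73/0.60) = 14.3 × 1.216667 = 17.3983
eggs: 5.2 × (4.34/4.18) = 5.2 × 1.038278 = 5.3990
apples: 21.7 × (1.84/2.51) = 21.7 × 0.733068 = 15.9076
haircut: 34.8 × (43.22/33.74) = 34.8 × 1.280972 = 44.5778
beer: 24.0 × (2.37/2.64) = 24.0 × 0.897727 = 21.5455
Index = Σ wᵢ·(p₁ᵢ/p₀ᵢ) = 17.3983 + 5.3990 + 15.9076 + 44.5778 + 21.5455 = 104.8282

104.8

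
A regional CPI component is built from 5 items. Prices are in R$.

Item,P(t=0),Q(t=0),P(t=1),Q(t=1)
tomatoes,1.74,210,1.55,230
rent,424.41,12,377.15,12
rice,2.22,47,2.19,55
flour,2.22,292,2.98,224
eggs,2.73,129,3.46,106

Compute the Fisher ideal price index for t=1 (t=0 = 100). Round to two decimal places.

Laspeyres component (base-period weights):
ΣP(t=1)Q(t=0) = 1.55×210 + 377.15×12 + 2.19×47 + 2.98×292 + 3.46×129 = 325.5 + 4525.8 + 102.93 + 870.16 + 446.34 = 6270.73
ΣP(t=0)Q(t=0) = 1.74×210 + 424.41×12 + 2.22×47 + 2.22×292 + 2.73×129 = 365.4 + 5092.92 + 104.34 + 648.24 + 352.17 = 6563.07
L = 6270.73 / 6563.07 × 100 = 95.5457
Paasche component (current-period weights):
ΣP(t=1)Q(t=1) = 1.55×230 + 377.15×12 + 2.19×55 + 2.98×224 + 3.46×106 = 356.5 + 4525.8 + 120.45 + 667.52 + 366.76 = 6037.03
ΣP(t=0)Q(t=1) = 1.74×230 + 424.41×12 + 2.22×55 + 2.22×224 + 2.73×106 = 400.2 + 5092.92 + 122.1 + 497.28 + 289.38 = 6401.88
P = 6037.03 / 6401.88 × 100 = 94.3009
Fisher = √(L × P) = √(95.5457 × 94.3009) = 94.9212

94.92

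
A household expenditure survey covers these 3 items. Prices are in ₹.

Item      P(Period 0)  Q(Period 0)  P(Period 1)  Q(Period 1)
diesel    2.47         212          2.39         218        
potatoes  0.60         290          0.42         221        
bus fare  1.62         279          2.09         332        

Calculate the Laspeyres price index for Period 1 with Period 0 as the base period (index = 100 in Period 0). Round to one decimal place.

105.4

Laspeyres price index uses base-period quantities as weights.
ΣP(Period 1)·Q(Period 0) = 2.39×212 + 0.42×290 + 2.09×279 = 506.68 + 121.8 + 583.11 = 1211.59
ΣP(Period 0)·Q(Period 0) = 2.47×212 + 0.60×290 + 1.62×279 = 523.64 + 174 + 451.98 = 1149.62
Index = 1211.59 / 1149.62 × 100 = 105.3905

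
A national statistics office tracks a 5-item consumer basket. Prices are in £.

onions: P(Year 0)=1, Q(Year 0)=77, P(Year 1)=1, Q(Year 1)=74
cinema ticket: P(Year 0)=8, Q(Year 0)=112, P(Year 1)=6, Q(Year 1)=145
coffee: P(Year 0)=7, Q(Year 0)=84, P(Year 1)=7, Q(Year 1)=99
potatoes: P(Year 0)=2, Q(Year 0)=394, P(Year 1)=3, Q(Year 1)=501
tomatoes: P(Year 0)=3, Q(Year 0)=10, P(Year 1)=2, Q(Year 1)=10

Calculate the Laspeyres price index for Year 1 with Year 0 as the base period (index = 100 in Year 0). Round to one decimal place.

106.7

Laspeyres price index uses base-period quantities as weights.
ΣP(Year 1)·Q(Year 0) = 1×77 + 6×112 + 7×84 + 3×394 + 2×10 = 77 + 672 + 588 + 1182 + 20 = 2539
ΣP(Year 0)·Q(Year 0) = 1×77 + 8×112 + 7×84 + 2×394 + 3×10 = 77 + 896 + 588 + 788 + 30 = 2379
Index = 2539 / 2379 × 100 = 106.7255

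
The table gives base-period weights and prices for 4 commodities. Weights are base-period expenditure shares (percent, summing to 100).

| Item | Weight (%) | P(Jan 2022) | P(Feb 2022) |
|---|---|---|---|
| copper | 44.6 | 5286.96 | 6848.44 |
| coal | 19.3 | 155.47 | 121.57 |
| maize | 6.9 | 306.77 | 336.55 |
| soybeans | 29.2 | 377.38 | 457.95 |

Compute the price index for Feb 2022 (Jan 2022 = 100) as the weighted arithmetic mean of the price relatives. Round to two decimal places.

115.87

copper: 44.6 × (6848.44/5286.96) = 44.6 × 1.295346 = 57.7724
coal: 19.3 × (121.57/155.47) = 19.3 × 0.781952 = 15.0917
maize: 6.9 × (336.55/306.77) = 6.9 × 1.097076 = 7.5698
soybeans: 29.2 × (457.95/377.38) = 29.2 × 1.213498 = 35.4342
Index = Σ wᵢ·(p₁ᵢ/p₀ᵢ) = 57.7724 + 15.0917 + 7.5698 + 35.4342 = 115.8681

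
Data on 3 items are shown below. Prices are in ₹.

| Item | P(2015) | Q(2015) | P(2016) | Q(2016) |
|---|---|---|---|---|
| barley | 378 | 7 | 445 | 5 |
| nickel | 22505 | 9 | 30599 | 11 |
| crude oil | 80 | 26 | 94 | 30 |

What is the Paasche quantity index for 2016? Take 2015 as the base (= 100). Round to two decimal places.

Paasche quantity index uses current-period prices as weights.
ΣP(2016)·Q(2016) = 445×5 + 30599×11 + 94×30 = 2225 + 336589 + 2820 = 341634
ΣP(2016)·Q(2015) = 445×7 + 30599×9 + 94×26 = 3115 + 275391 + 2444 = 280950
Index = 341634 / 280950 × 100 = 121.5996

121.60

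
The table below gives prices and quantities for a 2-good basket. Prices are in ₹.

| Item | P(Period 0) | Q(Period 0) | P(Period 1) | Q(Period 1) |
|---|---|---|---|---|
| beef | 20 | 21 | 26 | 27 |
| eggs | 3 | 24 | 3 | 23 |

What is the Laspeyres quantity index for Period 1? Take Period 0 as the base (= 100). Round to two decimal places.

Laspeyres quantity index uses base-period prices as weights.
ΣP(Period 0)·Q(Period 1) = 20×27 + 3×23 = 540 + 69 = 609
ΣP(Period 0)·Q(Period 0) = 20×21 + 3×24 = 420 + 72 = 492
Index = 609 / 492 × 100 = 123.7805

123.78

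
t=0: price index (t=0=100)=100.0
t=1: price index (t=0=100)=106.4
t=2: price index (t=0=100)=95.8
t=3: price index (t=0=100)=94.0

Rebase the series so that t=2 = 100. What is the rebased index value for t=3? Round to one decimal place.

98.1

Rebased(t=3) = 94.0 / 95.8 × 100 = 98.1211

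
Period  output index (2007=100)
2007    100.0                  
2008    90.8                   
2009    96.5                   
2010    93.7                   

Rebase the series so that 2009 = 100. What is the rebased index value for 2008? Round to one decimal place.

Rebased(2008) = 90.8 / 96.5 × 100 = 94.0933

94.1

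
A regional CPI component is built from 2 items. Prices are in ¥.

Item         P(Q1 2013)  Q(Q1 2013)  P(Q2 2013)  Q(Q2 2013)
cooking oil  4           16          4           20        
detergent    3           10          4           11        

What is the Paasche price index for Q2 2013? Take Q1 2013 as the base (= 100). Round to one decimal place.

109.7

Paasche price index uses current-period quantities as weights.
ΣP(Q2 2013)·Q(Q2 2013) = 4×20 + 4×11 = 80 + 44 = 124
ΣP(Q1 2013)·Q(Q2 2013) = 4×20 + 3×11 = 80 + 33 = 113
Index = 124 / 113 × 100 = 109.7345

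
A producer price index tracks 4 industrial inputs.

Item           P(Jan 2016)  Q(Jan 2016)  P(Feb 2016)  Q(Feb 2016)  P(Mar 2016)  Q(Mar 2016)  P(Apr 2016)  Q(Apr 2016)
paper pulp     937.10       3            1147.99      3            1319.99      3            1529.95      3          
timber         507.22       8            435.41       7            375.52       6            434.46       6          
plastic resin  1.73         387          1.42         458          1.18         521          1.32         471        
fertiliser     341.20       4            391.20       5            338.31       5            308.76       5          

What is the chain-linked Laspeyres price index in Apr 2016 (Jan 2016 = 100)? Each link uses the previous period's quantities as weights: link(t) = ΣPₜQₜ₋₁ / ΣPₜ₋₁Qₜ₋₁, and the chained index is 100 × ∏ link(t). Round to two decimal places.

Link Jan 2016→Feb 2016:
ΣP(Feb 2016)Q(Jan 2016) = 1147.99×3 + 435.41×8 + 1.42×387 + 391.20×4 = 3443.97 + 3483.28 + 549.54 + 1564.8 = 9041.59
ΣP(Jan 2016)Q(Jan 2016) = 937.10×3 + 507.22×8 + 1.73×387 + 341.20×4 = 2811.3 + 4057.76 + 669.51 + 1364.8 = 8903.37
link = 9041.59/8903.37 = 1.015524
Link Feb 2016→Mar 2016:
ΣP(Mar 2016)Q(Feb 2016) = 1319.99×3 + 375.52×7 + 1.18×458 + 338.31×5 = 3959.97 + 2628.64 + 540.44 + 1691.55 = 8820.6
ΣP(Feb 2016)Q(Feb 2016) = 1147.99×3 + 435.41×7 + 1.42×458 + 391.20×5 = 3443.97 + 3047.87 + 650.36 + 1956 = 9098.2
link = 8820.6/9098.2 = 0.969488
Link Mar 2016→Apr 2016:
ΣP(Apr 2016)Q(Mar 2016) = 1529.95×3 + 434.46×6 + 1.32×521 + 308.76×5 = 4589.85 + 2606.76 + 687.72 + 1543.8 = 9428.13
ΣP(Mar 2016)Q(Mar 2016) = 1319.99×3 + 375.52×6 + 1.18×521 + 338.31×5 = 3959.97 + 2253.12 + 614.78 + 1691.55 = 8519.42
link = 9428.13/8519.42 = 1.106663
Chained index = 100 × 1.015524 × 0.969488 × 1.106663 = 108.9554

108.96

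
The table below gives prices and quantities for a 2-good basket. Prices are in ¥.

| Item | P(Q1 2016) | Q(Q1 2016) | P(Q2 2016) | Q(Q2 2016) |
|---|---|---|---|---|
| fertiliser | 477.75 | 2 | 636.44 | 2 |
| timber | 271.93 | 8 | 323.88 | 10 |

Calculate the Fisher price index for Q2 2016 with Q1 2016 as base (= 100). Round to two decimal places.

Laspeyres component (base-period weights):
ΣP(Q2 2016)Q(Q1 2016) = 636.44×2 + 323.88×8 = 1272.88 + 2591.04 = 3863.92
ΣP(Q1 2016)Q(Q1 2016) = 477.75×2 + 271.93×8 = 955.5 + 2175.44 = 3130.94
L = 3863.92 / 3130.94 × 100 = 123.4109
Paasche component (current-period weights):
ΣP(Q2 2016)Q(Q2 2016) = 636.44×2 + 323.88×10 = 1272.88 + 3238.8 = 4511.68
ΣP(Q1 2016)Q(Q2 2016) = 477.75×2 + 271.93×10 = 955.5 + 2719.3 = 3674.8
P = 4511.68 / 3674.8 × 100 = 122.7735
Fisher = √(L × P) = √(123.4109 × 122.7735) = 123.0918

123.09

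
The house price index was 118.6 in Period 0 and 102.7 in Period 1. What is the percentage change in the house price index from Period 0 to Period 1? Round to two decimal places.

-13.41%

Change = (102.7 − 118.6) / 118.6 × 100
       = -15.9 / 118.6 × 100 = -13.4064%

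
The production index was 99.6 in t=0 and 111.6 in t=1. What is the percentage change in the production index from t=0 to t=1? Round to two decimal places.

12.05%

Change = (111.6 − 99.6) / 99.6 × 100
       = 12.0 / 99.6 × 100 = 12.0482%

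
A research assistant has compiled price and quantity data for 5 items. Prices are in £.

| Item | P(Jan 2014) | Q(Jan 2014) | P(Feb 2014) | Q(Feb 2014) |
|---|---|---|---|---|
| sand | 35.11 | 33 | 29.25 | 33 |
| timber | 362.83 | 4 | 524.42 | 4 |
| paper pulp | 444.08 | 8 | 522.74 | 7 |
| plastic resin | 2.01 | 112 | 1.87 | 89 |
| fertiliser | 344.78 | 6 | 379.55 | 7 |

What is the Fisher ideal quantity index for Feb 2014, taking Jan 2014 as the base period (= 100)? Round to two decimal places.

Laspeyres component (base-period weights):
ΣP(Jan 2014)Q(Feb 2014) = 35.11×33 + 362.83×4 + 444.08×7 + 2.01×89 + 344.78×7 = 1158.63 + 1451.32 + 3108.56 + 178.89 + 2413.46 = 8310.86
ΣP(Jan 2014)Q(Jan 2014) = 35.11×33 + 362.83×4 + 444.08×8 + 2.01×112 + 344.78×6 = 1158.63 + 1451.32 + 3552.64 + 225.12 + 2068.68 = 8456.39
L = 8310.86 / 8456.39 × 100 = 98.2791
Paasche component (current-period weights):
ΣP(Feb 2014)Q(Feb 2014) = 29.25×33 + 524.42×4 + 522.74×7 + 1.87×89 + 379.55×7 = 965.25 + 2097.68 + 3659.18 + 166.43 + 2656.85 = 9545.39
ΣP(Feb 2014)Q(Jan 2014) = 29.25×33 + 524.42×4 + 522.74×8 + 1.87×112 + 379.55×6 = 965.25 + 2097.68 + 4181.92 + 209.44 + 2277.3 = 9731.59
P = 9545.39 / 9731.59 × 100 = 98.0866
Fisher = √(L × P) = √(98.2791 × 98.0866) = 98.1828

98.18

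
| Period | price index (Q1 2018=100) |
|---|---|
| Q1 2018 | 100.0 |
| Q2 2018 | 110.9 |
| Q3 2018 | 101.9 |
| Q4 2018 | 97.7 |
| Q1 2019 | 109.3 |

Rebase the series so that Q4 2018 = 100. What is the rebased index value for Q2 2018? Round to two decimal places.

Rebased(Q2 2018) = 110.9 / 97.7 × 100 = 113.5107

113.51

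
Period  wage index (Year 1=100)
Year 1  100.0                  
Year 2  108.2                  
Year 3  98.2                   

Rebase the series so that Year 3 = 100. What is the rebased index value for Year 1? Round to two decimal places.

Rebased(Year 1) = 100.0 / 98.2 × 100 = 101.8330

101.83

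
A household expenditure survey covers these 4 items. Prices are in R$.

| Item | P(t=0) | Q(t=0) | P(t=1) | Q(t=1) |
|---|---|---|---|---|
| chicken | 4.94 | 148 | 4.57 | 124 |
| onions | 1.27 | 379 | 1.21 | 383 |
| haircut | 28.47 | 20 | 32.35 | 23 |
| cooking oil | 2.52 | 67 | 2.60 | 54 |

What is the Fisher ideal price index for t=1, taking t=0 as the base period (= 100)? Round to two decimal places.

Laspeyres component (base-period weights):
ΣP(t=1)Q(t=0) = 4.57×148 + 1.21×379 + 32.35×20 + 2.60×67 = 676.36 + 458.59 + 647 + 174.2 = 1956.15
ΣP(t=0)Q(t=0) = 4.94×148 + 1.27×379 + 28.47×20 + 2.52×67 = 731.12 + 481.33 + 569.4 + 168.84 = 1950.69
L = 1956.15 / 1950.69 × 100 = 100.2799
Paasche component (current-period weights):
ΣP(t=1)Q(t=1) = 4.57×124 + 1.21×383 + 32.35×23 + 2.60×54 = 566.68 + 463.43 + 744.05 + 140.4 = 1914.56
ΣP(t=0)Q(t=1) = 4.94×124 + 1.27×383 + 28.47×23 + 2.52×54 = 612.56 + 486.41 + 654.81 + 136.08 = 1889.86
P = 1914.56 / 1889.86 × 100 = 101.3070
Fisher = √(L × P) = √(100.2799 × 101.3070) = 100.7921

100.79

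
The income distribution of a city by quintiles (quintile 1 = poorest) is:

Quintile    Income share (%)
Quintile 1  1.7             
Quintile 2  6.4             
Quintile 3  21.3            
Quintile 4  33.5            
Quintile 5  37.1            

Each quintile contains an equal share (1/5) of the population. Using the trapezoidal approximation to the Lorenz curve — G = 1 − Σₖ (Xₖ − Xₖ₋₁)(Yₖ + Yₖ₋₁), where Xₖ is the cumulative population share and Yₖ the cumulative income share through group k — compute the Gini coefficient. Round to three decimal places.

Cumulative income shares Yₖ: 0.0170, 0.0810, 0.2940, 0.6290, 1.0000
Σ (Xₖ−Xₖ₋₁)(Yₖ+Yₖ₋₁) = (1/5)(0.0170+0.0000) + (1/5)(0.0810+0.0170) + (1/5)(0.2940+0.0810) + (1/5)(0.6290+0.2940) + (1/5)(1.0000+0.6290)
  = 0.0034 + 0.0196 + 0.0750 + 0.1846 + 0.3258 = 0.6084
G = 1 − 0.6084 = 0.3916

0.392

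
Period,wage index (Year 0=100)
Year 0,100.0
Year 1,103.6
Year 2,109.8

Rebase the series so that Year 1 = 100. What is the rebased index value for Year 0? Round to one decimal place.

96.5

Rebased(Year 0) = 100.0 / 103.6 × 100 = 96.5251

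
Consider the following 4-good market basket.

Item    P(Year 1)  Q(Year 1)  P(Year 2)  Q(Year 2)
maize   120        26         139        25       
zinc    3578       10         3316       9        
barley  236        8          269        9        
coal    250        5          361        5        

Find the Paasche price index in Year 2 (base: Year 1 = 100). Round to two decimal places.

Paasche price index uses current-period quantities as weights.
ΣP(Year 2)·Q(Year 2) = 139×25 + 3316×9 + 269×9 + 361×5 = 3475 + 29844 + 2421 + 1805 = 37545
ΣP(Year 1)·Q(Year 2) = 120×25 + 3578×9 + 236×9 + 250×5 = 3000 + 32202 + 2124 + 1250 = 38576
Index = 37545 / 38576 × 100 = 97.3274

97.33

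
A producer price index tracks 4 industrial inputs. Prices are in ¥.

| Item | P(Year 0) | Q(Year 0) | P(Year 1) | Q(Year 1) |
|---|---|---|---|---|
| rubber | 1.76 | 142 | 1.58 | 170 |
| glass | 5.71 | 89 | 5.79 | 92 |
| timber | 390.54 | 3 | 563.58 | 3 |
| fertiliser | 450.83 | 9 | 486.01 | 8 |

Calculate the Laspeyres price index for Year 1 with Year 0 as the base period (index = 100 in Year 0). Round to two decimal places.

Laspeyres price index uses base-period quantities as weights.
ΣP(Year 1)·Q(Year 0) = 1.58×142 + 5.79×89 + 563.58×3 + 486.01×9 = 224.36 + 515.31 + 1690.74 + 4374.09 = 6804.5
ΣP(Year 0)·Q(Year 0) = 1.76×142 + 5.71×89 + 390.54×3 + 450.83×9 = 249.92 + 508.19 + 1171.62 + 4057.47 = 5987.2
Index = 6804.5 / 5987.2 × 100 = 113.6508

113.65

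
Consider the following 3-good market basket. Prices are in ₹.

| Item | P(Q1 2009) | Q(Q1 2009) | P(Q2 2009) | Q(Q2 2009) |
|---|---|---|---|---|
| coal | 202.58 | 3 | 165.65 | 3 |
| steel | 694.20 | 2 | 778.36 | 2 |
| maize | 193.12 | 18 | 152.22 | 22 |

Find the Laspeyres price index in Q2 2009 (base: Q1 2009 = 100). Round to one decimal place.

87.6

Laspeyres price index uses base-period quantities as weights.
ΣP(Q2 2009)·Q(Q1 2009) = 165.65×3 + 778.36×2 + 152.22×18 = 496.95 + 1556.72 + 2739.96 = 4793.63
ΣP(Q1 2009)·Q(Q1 2009) = 202.58×3 + 694.20×2 + 193.12×18 = 607.74 + 1388.4 + 3476.16 = 5472.3
Index = 4793.63 / 5472.3 × 100 = 87.5981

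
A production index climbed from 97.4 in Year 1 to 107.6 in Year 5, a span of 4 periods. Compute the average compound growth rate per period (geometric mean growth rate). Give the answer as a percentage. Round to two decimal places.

Growth factor = (107.6/97.4)^(1/4) = (1.104723)^(1/4) = 1.025211
Growth rate = 1.025211 − 1 = 0.025211 = 2.5211%

2.52%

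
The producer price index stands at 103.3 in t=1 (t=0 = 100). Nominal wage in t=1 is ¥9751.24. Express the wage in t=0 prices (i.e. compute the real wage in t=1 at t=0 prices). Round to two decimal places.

9439.73

Real = Nominal ÷ (Index/100) = 9751.24 ÷ (103.3/100)
     = 9751.24 ÷ 1.033 = 9439.7289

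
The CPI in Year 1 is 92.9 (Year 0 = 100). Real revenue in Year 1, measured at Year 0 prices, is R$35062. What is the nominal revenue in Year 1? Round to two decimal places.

32572.60

Nominal = Real × (Index/100) = 35062 × (92.9/100)
        = 35062 × 0.929 = 32572.5980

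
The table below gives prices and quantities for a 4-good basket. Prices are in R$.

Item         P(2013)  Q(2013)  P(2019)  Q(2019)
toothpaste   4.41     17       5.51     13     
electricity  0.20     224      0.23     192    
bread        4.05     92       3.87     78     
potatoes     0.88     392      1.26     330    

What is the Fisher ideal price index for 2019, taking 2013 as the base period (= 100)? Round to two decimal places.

118.78

Laspeyres component (base-period weights):
ΣP(2019)Q(2013) = 5.51×17 + 0.23×224 + 3.87×92 + 1.26×392 = 93.67 + 51.52 + 356.04 + 493.92 = 995.15
ΣP(2013)Q(2013) = 4.41×17 + 0.20×224 + 4.05×92 + 0.88×392 = 74.97 + 44.8 + 372.6 + 344.96 = 837.33
L = 995.15 / 837.33 × 100 = 118.8480
Paasche component (current-period weights):
ΣP(2019)Q(2019) = 5.51×13 + 0.23×192 + 3.87×78 + 1.26×330 = 71.63 + 44.16 + 301.86 + 415.8 = 833.45
ΣP(2013)Q(2019) = 4.41×13 + 0.20×192 + 4.05×78 + 0.88×330 = 57.33 + 38.4 + 315.9 + 290.4 = 702.03
P = 833.45 / 702.03 × 100 = 118.7200
Fisher = √(L × P) = √(118.8480 × 118.7200) = 118.7840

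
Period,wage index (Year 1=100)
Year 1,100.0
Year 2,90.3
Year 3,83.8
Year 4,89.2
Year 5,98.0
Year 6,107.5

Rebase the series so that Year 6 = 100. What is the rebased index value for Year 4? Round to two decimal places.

82.98

Rebased(Year 4) = 89.2 / 107.5 × 100 = 82.9767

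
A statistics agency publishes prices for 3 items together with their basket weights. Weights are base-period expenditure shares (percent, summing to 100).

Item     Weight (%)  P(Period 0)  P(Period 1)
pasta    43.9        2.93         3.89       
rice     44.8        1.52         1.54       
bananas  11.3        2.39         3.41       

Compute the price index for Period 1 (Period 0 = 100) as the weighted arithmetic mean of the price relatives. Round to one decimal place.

pasta: 43.9 × (3.89/2.93) = 43.9 × 1.327645 = 58.2836
rice: 44.8 × (1.54/1.52) = 44.8 × 1.013158 = 45.3895
bananas: 11.3 × (3.41/2.39) = 11.3 × 1.426778 = 16.1226
Index = Σ wᵢ·(p₁ᵢ/p₀ᵢ) = 58.2836 + 45.3895 + 16.1226 = 119.7957

119.8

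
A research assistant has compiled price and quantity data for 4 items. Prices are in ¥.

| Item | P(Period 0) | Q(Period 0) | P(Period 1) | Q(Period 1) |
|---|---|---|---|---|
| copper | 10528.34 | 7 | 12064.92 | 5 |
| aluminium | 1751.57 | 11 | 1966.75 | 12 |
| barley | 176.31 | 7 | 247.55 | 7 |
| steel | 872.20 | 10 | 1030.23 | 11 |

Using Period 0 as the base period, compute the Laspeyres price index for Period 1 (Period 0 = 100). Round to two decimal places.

114.77

Laspeyres price index uses base-period quantities as weights.
ΣP(Period 1)·Q(Period 0) = 12064.92×7 + 1966.75×11 + 247.55×7 + 1030.23×10 = 84454.44 + 21634.25 + 1732.85 + 10302.3 = 118123.84
ΣP(Period 0)·Q(Period 0) = 10528.34×7 + 1751.57×11 + 176.31×7 + 872.20×10 = 73698.38 + 19267.27 + 1234.17 + 8722 = 102921.82
Index = 118123.84 / 102921.82 × 100 = 114.7705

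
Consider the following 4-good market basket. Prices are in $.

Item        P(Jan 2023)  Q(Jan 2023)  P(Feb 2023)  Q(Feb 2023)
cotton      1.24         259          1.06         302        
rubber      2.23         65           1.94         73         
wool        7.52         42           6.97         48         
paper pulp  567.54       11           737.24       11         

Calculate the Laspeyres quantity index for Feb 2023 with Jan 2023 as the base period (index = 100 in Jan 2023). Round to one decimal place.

Laspeyres quantity index uses base-period prices as weights.
ΣP(Jan 2023)·Q(Feb 2023) = 1.24×302 + 2.23×73 + 7.52×48 + 567.54×11 = 374.48 + 162.79 + 360.96 + 6242.94 = 7141.17
ΣP(Jan 2023)·Q(Jan 2023) = 1.24×259 + 2.23×65 + 7.52×42 + 567.54×11 = 321.16 + 144.95 + 315.84 + 6242.94 = 7024.89
Index = 7141.17 / 7024.89 × 100 = 101.6553

101.7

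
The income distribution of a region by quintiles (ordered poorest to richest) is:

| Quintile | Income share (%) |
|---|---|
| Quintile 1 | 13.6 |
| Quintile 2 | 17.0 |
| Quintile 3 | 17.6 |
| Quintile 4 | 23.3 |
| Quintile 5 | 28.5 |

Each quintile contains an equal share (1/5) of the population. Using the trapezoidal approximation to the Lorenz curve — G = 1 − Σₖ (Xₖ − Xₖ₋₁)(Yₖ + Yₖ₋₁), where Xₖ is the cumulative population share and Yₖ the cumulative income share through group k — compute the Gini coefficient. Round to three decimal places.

Cumulative income shares Yₖ: 0.1360, 0.3060, 0.4820, 0.7150, 1.0000
Σ (Xₖ−Xₖ₋₁)(Yₖ+Yₖ₋₁) = (1/5)(0.1360+0.0000) + (1/5)(0.3060+0.1360) + (1/5)(0.4820+0.3060) + (1/5)(0.7150+0.4820) + (1/5)(1.0000+0.7150)
  = 0.0272 + 0.0884 + 0.1576 + 0.2394 + 0.3430 = 0.8556
G = 1 − 0.8556 = 0.1444

0.144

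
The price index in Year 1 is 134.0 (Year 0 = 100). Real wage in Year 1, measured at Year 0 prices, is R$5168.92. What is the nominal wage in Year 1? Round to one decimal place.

6926.4

Nominal = Real × (Index/100) = 5168.92 × (134.0/100)
        = 5168.92 × 1.340 = 6926.3528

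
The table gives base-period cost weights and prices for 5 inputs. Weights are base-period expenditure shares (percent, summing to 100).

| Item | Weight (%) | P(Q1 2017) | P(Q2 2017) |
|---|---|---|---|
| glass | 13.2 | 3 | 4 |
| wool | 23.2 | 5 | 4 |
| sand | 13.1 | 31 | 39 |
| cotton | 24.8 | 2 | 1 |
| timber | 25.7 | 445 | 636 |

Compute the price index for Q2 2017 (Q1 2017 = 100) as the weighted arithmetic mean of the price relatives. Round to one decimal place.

glass: 13.2 × (4/3) = 13.2 × 1.333333 = 17.6000
wool: 23.2 × (4/5) = 23.2 × 0.800000 = 18.5600
sand: 13.1 × (39/31) = 13.1 × 1.258065 = 16.4806
cotton: 24.8 × (1/2) = 24.8 × 0.500000 = 12.4000
timber: 25.7 × (636/445) = 25.7 × 1.429213 = 36.7308
Index = Σ wᵢ·(p₁ᵢ/p₀ᵢ) = 17.6000 + 18.5600 + 16.4806 + 12.4000 + 36.7308 = 101.7714

101.8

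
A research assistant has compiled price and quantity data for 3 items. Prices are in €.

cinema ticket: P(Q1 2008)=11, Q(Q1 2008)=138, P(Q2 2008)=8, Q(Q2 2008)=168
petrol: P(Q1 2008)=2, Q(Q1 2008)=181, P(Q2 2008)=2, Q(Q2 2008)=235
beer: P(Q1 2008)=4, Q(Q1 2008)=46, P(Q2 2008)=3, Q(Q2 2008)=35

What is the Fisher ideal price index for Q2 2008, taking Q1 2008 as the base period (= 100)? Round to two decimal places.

77.89

Laspeyres component (base-period weights):
ΣP(Q2 2008)Q(Q1 2008) = 8×138 + 2×181 + 3×46 = 1104 + 362 + 138 = 1604
ΣP(Q1 2008)Q(Q1 2008) = 11×138 + 2×181 + 4×46 = 1518 + 362 + 184 = 2064
L = 1604 / 2064 × 100 = 77.7132
Paasche component (current-period weights):
ΣP(Q2 2008)Q(Q2 2008) = 8×168 + 2×235 + 3×35 = 1344 + 470 + 105 = 1919
ΣP(Q1 2008)Q(Q2 2008) = 11×168 + 2×235 + 4×35 = 1848 + 470 + 140 = 2458
P = 1919 / 2458 × 100 = 78.0716
Fisher = √(L × P) = √(77.7132 × 78.0716) = 77.8922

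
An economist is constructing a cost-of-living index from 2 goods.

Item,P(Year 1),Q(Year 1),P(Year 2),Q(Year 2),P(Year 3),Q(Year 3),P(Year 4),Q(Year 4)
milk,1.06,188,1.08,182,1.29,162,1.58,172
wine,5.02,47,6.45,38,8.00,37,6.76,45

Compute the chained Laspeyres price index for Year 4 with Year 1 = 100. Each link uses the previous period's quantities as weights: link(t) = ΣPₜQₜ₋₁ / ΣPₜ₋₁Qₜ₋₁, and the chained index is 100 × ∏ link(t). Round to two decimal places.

Link Year 1→Year 2:
ΣP(Year 2)Q(Year 1) = 1.08×188 + 6.45×47 = 203.04 + 303.15 = 506.19
ΣP(Year 1)Q(Year 1) = 1.06×188 + 5.02×47 = 199.28 + 235.94 = 435.22
link = 506.19/435.22 = 1.163067
Link Year 2→Year 3:
ΣP(Year 3)Q(Year 2) = 1.29×182 + 8.00×38 = 234.78 + 304 = 538.78
ΣP(Year 2)Q(Year 2) = 1.08×182 + 6.45×38 = 196.56 + 245.1 = 441.66
link = 538.78/441.66 = 1.219898
Link Year 3→Year 4:
ΣP(Year 4)Q(Year 3) = 1.58×162 + 6.76×37 = 255.96 + 250.12 = 506.08
ΣP(Year 3)Q(Year 3) = 1.29×162 + 8.00×37 = 208.98 + 296 = 504.98
link = 506.08/504.98 = 1.002178
Chained index = 100 × 1.163067 × 1.219898 × 1.002178 = 142.1913

142.19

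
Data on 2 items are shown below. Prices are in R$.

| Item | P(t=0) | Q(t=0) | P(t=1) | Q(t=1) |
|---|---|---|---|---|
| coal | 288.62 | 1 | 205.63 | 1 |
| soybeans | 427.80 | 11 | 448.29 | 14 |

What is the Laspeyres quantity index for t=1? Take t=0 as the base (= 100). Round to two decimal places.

Laspeyres quantity index uses base-period prices as weights.
ΣP(t=0)·Q(t=1) = 288.62×1 + 427.80×14 = 288.62 + 5989.2 = 6277.82
ΣP(t=0)·Q(t=0) = 288.62×1 + 427.80×11 = 288.62 + 4705.8 = 4994.42
Index = 6277.82 / 4994.42 × 100 = 125.6967

125.70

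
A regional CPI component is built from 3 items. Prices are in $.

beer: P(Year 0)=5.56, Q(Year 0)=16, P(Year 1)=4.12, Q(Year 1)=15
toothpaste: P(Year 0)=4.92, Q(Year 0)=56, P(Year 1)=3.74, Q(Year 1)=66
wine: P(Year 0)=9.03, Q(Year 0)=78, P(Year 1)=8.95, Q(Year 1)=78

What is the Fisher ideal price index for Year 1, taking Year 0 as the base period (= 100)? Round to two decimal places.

90.79

Laspeyres component (base-period weights):
ΣP(Year 1)Q(Year 0) = 4.12×16 + 3.74×56 + 8.95×78 = 65.92 + 209.44 + 698.1 = 973.46
ΣP(Year 0)Q(Year 0) = 5.56×16 + 4.92×56 + 9.03×78 = 88.96 + 275.52 + 704.34 = 1068.82
L = 973.46 / 1068.82 × 100 = 91.0780
Paasche component (current-period weights):
ΣP(Year 1)Q(Year 1) = 4.12×15 + 3.74×66 + 8.95×78 = 61.8 + 246.84 + 698.1 = 1006.74
ΣP(Year 0)Q(Year 1) = 5.56×15 + 4.92×66 + 9.03×78 = 83.4 + 324.72 + 704.34 = 1112.46
P = 1006.74 / 1112.46 × 100 = 90.4967
Fisher = √(L × P) = √(91.0780 × 90.4967) = 90.7869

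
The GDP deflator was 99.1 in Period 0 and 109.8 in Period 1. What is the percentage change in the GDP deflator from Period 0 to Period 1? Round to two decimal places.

10.80%

Change = (109.8 − 99.1) / 99.1 × 100
       = 10.7 / 99.1 × 100 = 10.7972%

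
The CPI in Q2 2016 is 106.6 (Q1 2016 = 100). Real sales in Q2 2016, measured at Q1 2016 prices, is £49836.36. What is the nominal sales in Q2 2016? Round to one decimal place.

53125.6

Nominal = Real × (Index/100) = 49836.36 × (106.6/100)
        = 49836.36 × 1.066 = 53125.5598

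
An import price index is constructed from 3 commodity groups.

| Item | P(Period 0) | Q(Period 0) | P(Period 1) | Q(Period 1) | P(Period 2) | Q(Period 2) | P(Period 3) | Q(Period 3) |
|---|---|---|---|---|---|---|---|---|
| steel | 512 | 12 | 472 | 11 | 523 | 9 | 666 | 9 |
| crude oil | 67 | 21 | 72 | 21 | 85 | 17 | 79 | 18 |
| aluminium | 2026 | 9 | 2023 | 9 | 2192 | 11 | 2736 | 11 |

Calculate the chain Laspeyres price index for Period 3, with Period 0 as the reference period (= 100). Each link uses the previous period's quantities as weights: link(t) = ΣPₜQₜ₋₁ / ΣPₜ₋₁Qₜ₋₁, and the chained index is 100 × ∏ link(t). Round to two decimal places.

Link Period 0→Period 1:
ΣP(Period 1)Q(Period 0) = 472×12 + 72×21 + 2023×9 = 5664 + 1512 + 18207 = 25383
ΣP(Period 0)Q(Period 0) = 512×12 + 67×21 + 2026×9 = 6144 + 1407 + 18234 = 25785
link = 25383/25785 = 0.984410
Link Period 1→Period 2:
ΣP(Period 2)Q(Period 1) = 523×11 + 85×21 + 2192×9 = 5753 + 1785 + 19728 = 27266
ΣP(Period 1)Q(Period 1) = 472×11 + 72×21 + 2023×9 = 5192 + 1512 + 18207 = 24911
link = 27266/24911 = 1.094537
Link Period 2→Period 3:
ΣP(Period 3)Q(Period 2) = 666×9 + 79×17 + 2736×11 = 5994 + 1343 + 30096 = 37433
ΣP(Period 2)Q(Period 2) = 523×9 + 85×17 + 2192×11 = 4707 + 1445 + 24112 = 30264
link = 37433/30264 = 1.236882
Chained index = 100 × 0.984410 × 1.094537 × 1.236882 = 133.2706

133.27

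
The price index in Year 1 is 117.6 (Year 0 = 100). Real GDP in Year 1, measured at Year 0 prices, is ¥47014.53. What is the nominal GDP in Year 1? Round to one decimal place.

55289.1

Nominal = Real × (Index/100) = 47014.53 × (117.6/100)
        = 47014.53 × 1.176 = 55289.0873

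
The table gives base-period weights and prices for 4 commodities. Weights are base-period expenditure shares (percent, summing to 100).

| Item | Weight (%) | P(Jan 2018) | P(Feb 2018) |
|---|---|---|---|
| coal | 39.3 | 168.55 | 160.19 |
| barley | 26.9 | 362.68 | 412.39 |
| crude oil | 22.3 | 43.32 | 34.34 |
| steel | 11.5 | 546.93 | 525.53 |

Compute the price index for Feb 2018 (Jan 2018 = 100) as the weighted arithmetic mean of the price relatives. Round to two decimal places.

coal: 39.3 × (160.19/168.55) = 39.3 × 0.950400 = 37.3507
barley: 26.9 × (412.39/362.68) = 26.9 × 1.137063 = 30.5870
crude oil: 22.3 × (34.34/43.32) = 22.3 × 0.792705 = 17.6773
steel: 11.5 × (525.53/546.93) = 11.5 × 0.960873 = 11.0500
Index = Σ wᵢ·(p₁ᵢ/p₀ᵢ) = 37.3507 + 30.5870 + 17.6773 + 11.0500 = 96.6651

96.67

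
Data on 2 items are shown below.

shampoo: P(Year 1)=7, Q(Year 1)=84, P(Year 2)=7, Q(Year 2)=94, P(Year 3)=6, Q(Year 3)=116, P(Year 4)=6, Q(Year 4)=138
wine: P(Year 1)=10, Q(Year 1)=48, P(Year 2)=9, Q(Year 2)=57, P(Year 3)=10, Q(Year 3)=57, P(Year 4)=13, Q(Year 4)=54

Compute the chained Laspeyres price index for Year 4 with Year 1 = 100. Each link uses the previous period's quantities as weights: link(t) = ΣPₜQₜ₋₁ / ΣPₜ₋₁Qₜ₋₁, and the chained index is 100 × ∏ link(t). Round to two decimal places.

104.98

Link Year 1→Year 2:
ΣP(Year 2)Q(Year 1) = 7×84 + 9×48 = 588 + 432 = 1020
ΣP(Year 1)Q(Year 1) = 7×84 + 10×48 = 588 + 480 = 1068
link = 1020/1068 = 0.955056
Link Year 2→Year 3:
ΣP(Year 3)Q(Year 2) = 6×94 + 10×57 = 564 + 570 = 1134
ΣP(Year 2)Q(Year 2) = 7×94 + 9×57 = 658 + 513 = 1171
link = 1134/1171 = 0.968403
Link Year 3→Year 4:
ΣP(Year 4)Q(Year 3) = 6×116 + 13×57 = 696 + 741 = 1437
ΣP(Year 3)Q(Year 3) = 6×116 + 10×57 = 696 + 570 = 1266
link = 1437/1266 = 1.135071
Chained index = 100 × 0.955056 × 0.968403 × 1.135071 = 104.9804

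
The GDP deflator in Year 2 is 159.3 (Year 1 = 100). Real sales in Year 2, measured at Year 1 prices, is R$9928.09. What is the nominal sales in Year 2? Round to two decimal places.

15815.45

Nominal = Real × (Index/100) = 9928.09 × (159.3/100)
        = 9928.09 × 1.593 = 15815.4474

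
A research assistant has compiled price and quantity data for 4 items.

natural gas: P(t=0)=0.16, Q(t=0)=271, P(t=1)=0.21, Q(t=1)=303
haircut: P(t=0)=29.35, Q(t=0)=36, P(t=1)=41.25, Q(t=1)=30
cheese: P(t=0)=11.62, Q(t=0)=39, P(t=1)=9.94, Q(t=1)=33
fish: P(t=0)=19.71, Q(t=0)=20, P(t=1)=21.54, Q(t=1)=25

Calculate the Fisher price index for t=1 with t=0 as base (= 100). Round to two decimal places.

Laspeyres component (base-period weights):
ΣP(t=1)Q(t=0) = 0.21×271 + 41.25×36 + 9.94×39 + 21.54×20 = 56.91 + 1485 + 387.66 + 430.8 = 2360.37
ΣP(t=0)Q(t=0) = 0.16×271 + 29.35×36 + 11.62×39 + 19.71×20 = 43.36 + 1056.6 + 453.18 + 394.2 = 1947.34
L = 2360.37 / 1947.34 × 100 = 121.2100
Paasche component (current-period weights):
ΣP(t=1)Q(t=1) = 0.21×303 + 41.25×30 + 9.94×33 + 21.54×25 = 63.63 + 1237.5 + 328.02 + 538.5 = 2167.65
ΣP(t=0)Q(t=1) = 0.16×303 + 29.35×30 + 11.62×33 + 19.71×25 = 48.48 + 880.5 + 383.46 + 492.75 = 1805.19
P = 2167.65 / 1805.19 × 100 = 120.0788
Fisher = √(L × P) = √(121.2100 × 120.0788) = 120.6430

120.64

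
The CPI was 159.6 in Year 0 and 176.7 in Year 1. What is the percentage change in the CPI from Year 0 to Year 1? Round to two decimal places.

10.71%

Change = (176.7 − 159.6) / 159.6 × 100
       = 17.1 / 159.6 × 100 = 10.7143%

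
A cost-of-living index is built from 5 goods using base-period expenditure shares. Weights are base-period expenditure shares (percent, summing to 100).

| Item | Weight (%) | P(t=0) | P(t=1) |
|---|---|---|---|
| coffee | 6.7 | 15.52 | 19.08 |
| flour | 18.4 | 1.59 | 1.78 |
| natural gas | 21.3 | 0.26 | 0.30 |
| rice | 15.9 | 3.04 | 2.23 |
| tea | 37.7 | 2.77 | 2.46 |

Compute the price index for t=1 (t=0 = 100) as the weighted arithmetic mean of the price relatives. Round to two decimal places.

98.56

coffee: 6.7 × (19.08/15.52) = 6.7 × 1.229381 = 8.2369
flour: 18.4 × (1.78/1.59) = 18.4 × 1.119497 = 20.5987
natural gas: 21.3 × (0.30/0.26) = 21.3 × 1.153846 = 24.5769
rice: 15.9 × (2.23/3.04) = 15.9 × 0.733553 = 11.6635
tea: 37.7 × (2.46/2.77) = 37.7 × 0.888087 = 33.4809
Index = Σ wᵢ·(p₁ᵢ/p₀ᵢ) = 8.2369 + 20.5987 + 24.5769 + 11.6635 + 33.4809 = 98.5569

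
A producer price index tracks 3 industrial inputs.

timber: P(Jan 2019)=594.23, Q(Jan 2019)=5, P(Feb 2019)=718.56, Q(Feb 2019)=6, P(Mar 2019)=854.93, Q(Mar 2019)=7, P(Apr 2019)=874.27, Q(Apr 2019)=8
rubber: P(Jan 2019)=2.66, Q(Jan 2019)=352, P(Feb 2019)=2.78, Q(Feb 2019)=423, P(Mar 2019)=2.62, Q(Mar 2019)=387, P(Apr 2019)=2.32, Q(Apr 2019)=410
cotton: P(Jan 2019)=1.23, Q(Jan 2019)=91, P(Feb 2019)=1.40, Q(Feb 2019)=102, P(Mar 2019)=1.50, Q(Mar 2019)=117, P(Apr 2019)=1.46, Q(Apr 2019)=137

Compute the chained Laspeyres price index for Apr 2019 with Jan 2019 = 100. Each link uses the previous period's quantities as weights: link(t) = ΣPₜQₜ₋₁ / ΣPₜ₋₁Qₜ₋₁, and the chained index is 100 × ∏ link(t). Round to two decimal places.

132.97

Link Jan 2019→Feb 2019:
ΣP(Feb 2019)Q(Jan 2019) = 718.56×5 + 2.78×352 + 1.40×91 = 3592.8 + 978.56 + 127.4 = 4698.76
ΣP(Jan 2019)Q(Jan 2019) = 594.23×5 + 2.66×352 + 1.23×91 = 2971.15 + 936.32 + 111.93 = 4019.4
link = 4698.76/4019.4 = 1.169020
Link Feb 2019→Mar 2019:
ΣP(Mar 2019)Q(Feb 2019) = 854.93×6 + 2.62×423 + 1.50×102 = 5129.58 + 1108.26 + 153 = 6390.84
ΣP(Feb 2019)Q(Feb 2019) = 718.56×6 + 2.78×423 + 1.40×102 = 4311.36 + 1175.94 + 142.8 = 5630.1
link = 6390.84/5630.1 = 1.135120
Link Mar 2019→Apr 2019:
ΣP(Apr 2019)Q(Mar 2019) = 874.27×7 + 2.32×387 + 1.46×117 = 6119.89 + 897.84 + 170.82 = 7188.55
ΣP(Mar 2019)Q(Mar 2019) = 854.93×7 + 2.62×387 + 1.50×117 = 5984.51 + 1013.94 + 175.5 = 7173.95
link = 7188.55/7173.95 = 1.002035
Chained index = 100 × 1.169020 × 1.135120 × 1.002035 = 132.9679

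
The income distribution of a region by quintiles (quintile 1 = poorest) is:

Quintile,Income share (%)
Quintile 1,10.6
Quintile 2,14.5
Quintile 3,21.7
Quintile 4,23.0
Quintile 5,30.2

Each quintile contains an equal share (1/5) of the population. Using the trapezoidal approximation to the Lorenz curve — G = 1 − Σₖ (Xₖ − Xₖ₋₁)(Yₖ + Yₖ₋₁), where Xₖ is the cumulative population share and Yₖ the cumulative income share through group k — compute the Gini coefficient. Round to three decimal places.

0.191

Cumulative income shares Yₖ: 0.1060, 0.2510, 0.4680, 0.6980, 1.0000
Σ (Xₖ−Xₖ₋₁)(Yₖ+Yₖ₋₁) = (1/5)(0.1060+0.0000) + (1/5)(0.2510+0.1060) + (1/5)(0.4680+0.2510) + (1/5)(0.6980+0.4680) + (1/5)(1.0000+0.6980)
  = 0.0212 + 0.0714 + 0.1438 + 0.2332 + 0.3396 = 0.8092
G = 1 − 0.8092 = 0.1908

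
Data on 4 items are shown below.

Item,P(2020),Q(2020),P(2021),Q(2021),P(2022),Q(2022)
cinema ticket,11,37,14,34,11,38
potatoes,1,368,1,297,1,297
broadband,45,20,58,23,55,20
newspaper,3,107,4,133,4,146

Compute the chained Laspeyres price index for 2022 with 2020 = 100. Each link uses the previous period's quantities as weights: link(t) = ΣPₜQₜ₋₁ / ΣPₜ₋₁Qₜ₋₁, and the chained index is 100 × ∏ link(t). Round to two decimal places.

115.92

Link 2020→2021:
ΣP(2021)Q(2020) = 14×37 + 1×368 + 58×20 + 4×107 = 518 + 368 + 1160 + 428 = 2474
ΣP(2020)Q(2020) = 11×37 + 1×368 + 45×20 + 3×107 = 407 + 368 + 900 + 321 = 1996
link = 2474/1996 = 1.239479
Link 2021→2022:
ΣP(2022)Q(2021) = 11×34 + 1×297 + 55×23 + 4×133 = 374 + 297 + 1265 + 532 = 2468
ΣP(2021)Q(2021) = 14×34 + 1×297 + 58×23 + 4×133 = 476 + 297 + 1334 + 532 = 2639
link = 2468/2639 = 0.935203
Chained index = 100 × 1.239479 × 0.935203 = 115.9164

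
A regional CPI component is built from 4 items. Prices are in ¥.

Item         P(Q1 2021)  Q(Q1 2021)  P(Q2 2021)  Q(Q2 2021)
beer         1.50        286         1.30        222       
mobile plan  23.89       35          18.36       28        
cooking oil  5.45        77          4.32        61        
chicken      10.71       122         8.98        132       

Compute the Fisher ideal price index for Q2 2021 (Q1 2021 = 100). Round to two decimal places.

81.79

Laspeyres component (base-period weights):
ΣP(Q2 2021)Q(Q1 2021) = 1.30×286 + 18.36×35 + 4.32×77 + 8.98×122 = 371.8 + 642.6 + 332.64 + 1095.56 = 2442.6
ΣP(Q1 2021)Q(Q1 2021) = 1.50×286 + 23.89×35 + 5.45×77 + 10.71×122 = 429 + 836.15 + 419.65 + 1306.62 = 2991.42
L = 2442.6 / 2991.42 × 100 = 81.6535
Paasche component (current-period weights):
ΣP(Q2 2021)Q(Q2 2021) = 1.30×222 + 18.36×28 + 4.32×61 + 8.98×132 = 288.6 + 514.08 + 263.52 + 1185.36 = 2251.56
ΣP(Q1 2021)Q(Q2 2021) = 1.50×222 + 23.89×28 + 5.45×61 + 10.71×132 = 333 + 668.92 + 332.45 + 1413.72 = 2748.09
P = 2251.56 / 2748.09 × 100 = 81.9318
Fisher = √(L × P) = √(81.6535 × 81.9318) = 81.7926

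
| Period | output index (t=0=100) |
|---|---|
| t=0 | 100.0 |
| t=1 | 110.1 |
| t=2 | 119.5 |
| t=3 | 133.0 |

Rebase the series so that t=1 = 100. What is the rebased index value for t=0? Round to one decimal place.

Rebased(t=0) = 100.0 / 110.1 × 100 = 90.8265

90.8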